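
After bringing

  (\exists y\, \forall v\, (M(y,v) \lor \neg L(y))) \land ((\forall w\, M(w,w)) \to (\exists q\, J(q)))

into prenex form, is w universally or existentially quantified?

Rewrite implications/biconditionals: A → B as ¬A ∨ B.
  (\exists y\, \forall v\, (M(y,v) \lor \neg L(y))) \land (\neg (\forall w\, M(w,w)) \lor (\exists q\, J(q)))
Move each ¬ inward, flipping quantifiers it crosses:
  (\exists y\, \forall v\, (M(y,v) \lor \neg L(y))) \land ((\exists w\, \neg M(w,w)) \lor (\exists q\, J(q)))
Finally move all quantifiers to the prefix:
  \exists y\, \forall v\, \exists w\, \exists q\, ((M(y,v) \lor \neg L(y)) \land (\neg M(w,w) \lor J(q)))
The quantifier \forall w sits under an odd number of negations (counting the antecedent side of each →), so it flips to \exists w.

existential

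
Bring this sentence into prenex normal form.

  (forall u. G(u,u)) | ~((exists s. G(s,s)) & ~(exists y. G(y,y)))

forall u. forall s. exists y. (G(u,u) | ~G(s,s) | G(y,y))

Push ¬ through the quantifiers and connectives to reach negation normal form:
  (forall u. G(u,u)) | (forall s. ~G(s,s)) | (exists y. G(y,y))
All bound variables are already distinct, so no renaming is needed.
Pull the quantifiers to the front (each side's bound variable is not free in the other side):
  forall u. forall s. exists y. (G(u,u) | ~G(s,s) | G(y,y))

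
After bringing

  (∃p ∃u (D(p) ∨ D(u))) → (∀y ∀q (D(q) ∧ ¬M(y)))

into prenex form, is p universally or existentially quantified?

universal

First replace A → B with ¬A ∨ B.
  ¬(∃p ∃u (D(p) ∨ D(u))) ∨ (∀y ∀q (D(q) ∧ ¬M(y)))
Drive negations inward (¬∀x A ≡ ∃x ¬A, ¬∃x A ≡ ∀x ¬A, De Morgan for ∧/∨):
  (∀p ∀u (¬D(p) ∧ ¬D(u))) ∨ (∀y ∀q (D(q) ∧ ¬M(y)))
Finally move all quantifiers to the prefix:
  ∀p ∀u ∀y ∀q (¬D(p) ∧ ¬D(u) ∨ D(q) ∧ ¬M(y))
The quantifier ∃p sits under an odd number of negations (counting the antecedent side of each →), so it flips to ∀p.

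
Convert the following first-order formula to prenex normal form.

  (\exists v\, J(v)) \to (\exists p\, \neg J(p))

\forall v\, \exists p\, (\neg J(v) \lor \neg J(p))

First replace A → B with ¬A ∨ B.
  \neg (\exists v\, J(v)) \lor (\exists p\, \neg J(p))
Push ¬ through the quantifiers and connectives to reach negation normal form:
  (\forall v\, \neg J(v)) \lor (\exists p\, \neg J(p))
All bound variables are already distinct, so no renaming is needed.
Pull the quantifiers to the front (each side's bound variable is not free in the other side):
  \forall v\, \exists p\, (\neg J(v) \lor \neg J(p))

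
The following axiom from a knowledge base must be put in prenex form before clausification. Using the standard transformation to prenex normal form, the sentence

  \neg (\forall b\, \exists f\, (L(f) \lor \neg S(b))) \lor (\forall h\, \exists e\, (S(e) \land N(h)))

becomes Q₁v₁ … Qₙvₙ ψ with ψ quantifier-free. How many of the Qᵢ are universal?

2

Push ¬ through the quantifiers and connectives to reach negation normal form:
  (\exists b\, \forall f\, (\neg L(f) \land S(b))) \lor (\forall h\, \exists e\, (S(e) \land N(h)))
Pull the quantifiers to the front (each side's bound variable is not free in the other side):
  \exists b\, \forall f\, \forall h\, \exists e\, (\neg L(f) \land S(b) \lor S(e) \land N(h))
The prefix is \exists b \forall f \forall h \exists e: 2 universal, 2 existential.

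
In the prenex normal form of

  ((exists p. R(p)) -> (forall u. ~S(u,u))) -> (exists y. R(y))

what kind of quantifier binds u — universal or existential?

Rewrite implications/biconditionals: A → B as ¬A ∨ B.
  ~(~(exists p. R(p)) | (forall u. ~S(u,u))) | (exists y. R(y))
Push ¬ through the quantifiers and connectives to reach negation normal form:
  (exists p. R(p)) & (exists u. S(u,u)) | (exists y. R(y))
All bound variables are already distinct, so no renaming is needed.
Finally move all quantifiers to the prefix:
  exists p. exists u. exists y. (R(p) & S(u,u) | R(y))
The quantifier forall u sits under an odd number of negations (counting the antecedent side of each →), so it flips to exists u.

existential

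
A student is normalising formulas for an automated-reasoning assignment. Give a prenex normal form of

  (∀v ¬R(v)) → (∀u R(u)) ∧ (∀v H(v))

∃v ∀u ∀u1 (R(v) ∨ R(u) ∧ H(u1))

First replace A → B with ¬A ∨ B.
  ¬(∀v ¬R(v)) ∨ (∀u R(u)) ∧ (∀v H(v))
Drive negations inward (¬∀x A ≡ ∃x ¬A, ¬∃x A ≡ ∀x ¬A, De Morgan for ∧/∨):
  (∃v R(v)) ∨ (∀u R(u)) ∧ (∀v H(v))
Standardize variables apart so no two quantifiers bind the same name: v↦u1.
  (∃v R(v)) ∨ (∀u R(u)) ∧ (∀u1 H(u1))
Finally move all quantifiers to the prefix:
  ∃v ∀u ∀u1 (R(v) ∨ R(u) ∧ H(u1))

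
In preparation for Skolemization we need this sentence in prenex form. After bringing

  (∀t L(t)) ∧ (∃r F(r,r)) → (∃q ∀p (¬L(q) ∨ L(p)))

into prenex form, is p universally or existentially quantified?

universal

Eliminate → and ↔ using ¬ and ∨.
  ¬((∀t L(t)) ∧ (∃r F(r,r))) ∨ (∃q ∀p (¬L(q) ∨ L(p)))
Move each ¬ inward, flipping quantifiers it crosses:
  (∃t ¬L(t)) ∨ (∀r ¬F(r,r)) ∨ (∃q ∀p (¬L(q) ∨ L(p)))
All bound variables are already distinct, so no renaming is needed.
Finally move all quantifiers to the prefix:
  ∃t ∀r ∃q ∀p (¬L(t) ∨ ¬F(r,r) ∨ ¬L(q) ∨ L(p))
The quantifier ∀p sits under an even number of negations (counting the antecedent side of each →), so it remains universal.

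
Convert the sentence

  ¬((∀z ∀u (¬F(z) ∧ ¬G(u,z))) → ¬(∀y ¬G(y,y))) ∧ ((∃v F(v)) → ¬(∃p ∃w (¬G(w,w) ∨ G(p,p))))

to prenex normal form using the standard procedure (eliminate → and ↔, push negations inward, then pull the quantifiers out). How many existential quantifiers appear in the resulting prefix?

0

Rewrite implications/biconditionals: A → B as ¬A ∨ B.
  ¬(¬(∀z ∀u (¬F(z) ∧ ¬G(u,z))) ∨ ¬(∀y ¬G(y,y))) ∧ (¬(∃v F(v)) ∨ ¬(∃p ∃w (¬G(w,w) ∨ G(p,p))))
Push ¬ through the quantifiers and connectives to reach negation normal form:
  (∀z ∀u (¬F(z) ∧ ¬G(u,z))) ∧ (∀y ¬G(y,y)) ∧ ((∀v ¬F(v)) ∨ (∀p ∀w (G(w,w) ∧ ¬G(p,p))))
All bound variables are already distinct, so no renaming is needed.
Extract every quantifier outward, since the variables are now distinct and don't occur free across branches:
  ∀z ∀u ∀y ∀v ∀p ∀w (¬F(z) ∧ ¬G(u,z) ∧ ¬G(y,y) ∧ (¬F(v) ∨ G(w,w) ∧ ¬G(p,p)))
The prefix is ∀z ∀u ∀y ∀v ∀p ∀w: 6 universal, 0 existential.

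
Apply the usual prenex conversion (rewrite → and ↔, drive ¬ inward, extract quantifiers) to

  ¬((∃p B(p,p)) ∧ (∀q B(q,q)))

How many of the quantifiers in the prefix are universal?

Push ¬ through the quantifiers and connectives to reach negation normal form:
  (∀p ¬B(p,p)) ∨ (∃q ¬B(q,q))
Pull the quantifiers to the front (each side's bound variable is not free in the other side):
  ∀p ∃q (¬B(p,p) ∨ ¬B(q,q))
The prefix is ∀p ∃q: 1 universal, 1 existential.

1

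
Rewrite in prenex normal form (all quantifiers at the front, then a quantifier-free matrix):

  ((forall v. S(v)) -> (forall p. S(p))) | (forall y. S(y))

Rewrite implications/biconditionals: A → B as ¬A ∨ B.
  ~(forall v. S(v)) | (forall p. S(p)) | (forall y. S(y))
Move each ¬ inward, flipping quantifiers it crosses:
  (exists v. ~S(v)) | (forall p. S(p)) | (forall y. S(y))
All bound variables are already distinct, so no renaming is needed.
Extract every quantifier outward, since the variables are now distinct and don't occur free across branches:
  exists v. forall p. forall y. (~S(v) | S(p) | S(y))

exists v. forall p. forall y. (~S(v) | S(p) | S(y))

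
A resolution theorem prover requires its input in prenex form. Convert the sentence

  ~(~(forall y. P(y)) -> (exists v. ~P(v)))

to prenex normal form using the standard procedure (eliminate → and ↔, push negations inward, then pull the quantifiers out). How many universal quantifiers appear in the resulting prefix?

1

Eliminate → and ↔ using ¬ and ∨.
  ~(~~(forall y. P(y)) | (exists v. ~P(v)))
Move each ¬ inward, flipping quantifiers it crosses:
  (exists y. ~P(y)) & (forall v. P(v))
All bound variables are already distinct, so no renaming is needed.
Finally move all quantifiers to the prefix:
  exists y. forall v. (~P(y) & P(v))
The prefix is exists y forall v: 1 universal, 1 existential.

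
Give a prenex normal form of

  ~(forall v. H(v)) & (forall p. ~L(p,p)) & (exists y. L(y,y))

Push ¬ through the quantifiers and connectives to reach negation normal form:
  (exists v. ~H(v)) & (forall p. ~L(p,p)) & (exists y. L(y,y))
Extract every quantifier outward, since the variables are now distinct and don't occur free across branches:
  exists v. forall p. exists y. (~H(v) & ~L(p,p) & L(y,y))

exists v. forall p. exists y. (~H(v) & ~L(p,p) & L(y,y))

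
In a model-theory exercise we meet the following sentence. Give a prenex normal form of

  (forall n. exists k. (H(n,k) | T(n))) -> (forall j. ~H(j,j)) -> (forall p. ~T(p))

Eliminate → and ↔ using ¬ and ∨.
  ~(forall n. exists k. (H(n,k) | T(n))) | ~(forall j. ~H(j,j)) | (forall p. ~T(p))
Push ¬ through the quantifiers and connectives to reach negation normal form:
  (exists n. forall k. (~H(n,k) & ~T(n))) | (exists j. H(j,j)) | (forall p. ~T(p))
Pull the quantifiers to the front (each side's bound variable is not free in the other side):
  exists n. forall k. exists j. forall p. (~H(n,k) & ~T(n) | H(j,j) | ~T(p))

exists n. forall k. exists j. forall p. (~H(n,k) & ~T(n) | H(j,j) | ~T(p))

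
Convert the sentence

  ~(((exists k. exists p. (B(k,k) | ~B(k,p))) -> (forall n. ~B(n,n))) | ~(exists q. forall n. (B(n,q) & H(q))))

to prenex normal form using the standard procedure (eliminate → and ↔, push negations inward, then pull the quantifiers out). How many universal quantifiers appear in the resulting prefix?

1

Rewrite implications/biconditionals: A → B as ¬A ∨ B.
  ~(~(exists k. exists p. (B(k,k) | ~B(k,p))) | (forall n. ~B(n,n)) | ~(exists q. forall n. (B(n,q) & H(q))))
Drive negations inward (¬∀x A ≡ ∃x ¬A, ¬∃x A ≡ ∀x ¬A, De Morgan for ∧/∨):
  (exists k. exists p. (B(k,k) | ~B(k,p))) & (exists n. B(n,n)) & (exists q. forall n. (B(n,q) & H(q)))
Standardize variables apart so no two quantifiers bind the same name: n↦r.
  (exists k. exists p. (B(k,k) | ~B(k,p))) & (exists n. B(n,n)) & (exists q. forall r. (B(r,q) & H(q)))
Finally move all quantifiers to the prefix:
  exists k. exists p. exists n. exists q. forall r. ((B(k,k) | ~B(k,p)) & B(n,n) & B(r,q) & H(q))
The prefix is exists k exists p exists n exists q forall r: 1 universal, 4 existential.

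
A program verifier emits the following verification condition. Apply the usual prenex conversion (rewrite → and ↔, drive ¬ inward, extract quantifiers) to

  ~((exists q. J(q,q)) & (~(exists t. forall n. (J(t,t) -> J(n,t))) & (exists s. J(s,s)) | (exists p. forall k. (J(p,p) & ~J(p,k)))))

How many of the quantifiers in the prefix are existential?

Eliminate → and ↔ using ¬ and ∨.
  ~((exists q. J(q,q)) & (~(exists t. forall n. (~J(t,t) | J(n,t))) & (exists s. J(s,s)) | (exists p. forall k. (J(p,p) & ~J(p,k)))))
Drive negations inward (¬∀x A ≡ ∃x ¬A, ¬∃x A ≡ ∀x ¬A, De Morgan for ∧/∨):
  (forall q. ~J(q,q)) | ((exists t. forall n. (~J(t,t) | J(n,t))) | (forall s. ~J(s,s))) & (forall p. exists k. (~J(p,p) | J(p,k)))
All bound variables are already distinct, so no renaming is needed.
Pull the quantifiers to the front (each side's bound variable is not free in the other side):
  forall q. exists t. forall n. forall s. forall p. exists k. (~J(q,q) | (~J(t,t) | J(n,t) | ~J(s,s)) & (~J(p,p) | J(p,k)))
The prefix is forall q exists t forall n forall s forall p exists k: 4 universal, 2 existential.

2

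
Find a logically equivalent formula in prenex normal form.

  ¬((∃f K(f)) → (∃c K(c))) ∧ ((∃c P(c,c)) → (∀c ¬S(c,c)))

∃f ∀c ∀z1 ∀w1 (K(f) ∧ ¬K(c) ∧ (¬P(z1,z1) ∨ ¬S(w1,w1)))

Rewrite implications/biconditionals: A → B as ¬A ∨ B.
  ¬(¬(∃f K(f)) ∨ (∃c K(c))) ∧ (¬(∃c P(c,c)) ∨ (∀c ¬S(c,c)))
Drive negations inward (¬∀x A ≡ ∃x ¬A, ¬∃x A ≡ ∀x ¬A, De Morgan for ∧/∨):
  (∃f K(f)) ∧ (∀c ¬K(c)) ∧ ((∀c ¬P(c,c)) ∨ (∀c ¬S(c,c)))
Give each quantifier a distinct variable: c↦z1, c↦w1.
  (∃f K(f)) ∧ (∀c ¬K(c)) ∧ ((∀z1 ¬P(z1,z1)) ∨ (∀w1 ¬S(w1,w1)))
Finally move all quantifiers to the prefix:
  ∃f ∀c ∀z1 ∀w1 (K(f) ∧ ¬K(c) ∧ (¬P(z1,z1) ∨ ¬S(w1,w1)))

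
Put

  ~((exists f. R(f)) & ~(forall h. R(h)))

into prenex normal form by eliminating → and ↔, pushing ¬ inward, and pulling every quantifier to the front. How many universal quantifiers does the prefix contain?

2

Drive negations inward (¬∀x A ≡ ∃x ¬A, ¬∃x A ≡ ∀x ¬A, De Morgan for ∧/∨):
  (forall f. ~R(f)) | (forall h. R(h))
All bound variables are already distinct, so no renaming is needed.
Finally move all quantifiers to the prefix:
  forall f. forall h. (~R(f) | R(h))
The prefix is forall f forall h: 2 universal, 0 existential.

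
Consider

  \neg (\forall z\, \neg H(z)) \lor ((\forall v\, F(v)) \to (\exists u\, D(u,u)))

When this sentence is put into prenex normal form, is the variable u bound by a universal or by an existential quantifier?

Rewrite implications/biconditionals: A → B as ¬A ∨ B.
  \neg (\forall z\, \neg H(z)) \lor \neg (\forall v\, F(v)) \lor (\exists u\, D(u,u))
Push ¬ through the quantifiers and connectives to reach negation normal form:
  (\exists z\, H(z)) \lor (\exists v\, \neg F(v)) \lor (\exists u\, D(u,u))
Finally move all quantifiers to the prefix:
  \exists z\, \exists v\, \exists u\, (H(z) \lor \neg F(v) \lor D(u,u))
The quantifier \exists u sits under an even number of negations (counting the antecedent side of each →), so it remains existential.

existential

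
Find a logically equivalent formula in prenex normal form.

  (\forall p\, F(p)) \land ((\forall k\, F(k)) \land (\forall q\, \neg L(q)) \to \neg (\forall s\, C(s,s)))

Eliminate → and ↔ using ¬ and ∨.
  (\forall p\, F(p)) \land (\neg ((\forall k\, F(k)) \land (\forall q\, \neg L(q))) \lor \neg (\forall s\, C(s,s)))
Move each ¬ inward, flipping quantifiers it crosses:
  (\forall p\, F(p)) \land ((\exists k\, \neg F(k)) \lor (\exists q\, L(q)) \lor (\exists s\, \neg C(s,s)))
All bound variables are already distinct, so no renaming is needed.
Pull the quantifiers to the front (each side's bound variable is not free in the other side):
  \forall p\, \exists k\, \exists q\, \exists s\, (F(p) \land (\neg F(k) \lor L(q) \lor \neg C(s,s)))

\forall p\, \exists k\, \exists q\, \exists s\, (F(p) \land (\neg F(k) \lor L(q) \lor \neg C(s,s)))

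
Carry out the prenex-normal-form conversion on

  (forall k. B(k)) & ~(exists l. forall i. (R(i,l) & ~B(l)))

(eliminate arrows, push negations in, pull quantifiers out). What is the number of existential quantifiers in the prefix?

1

Push ¬ through the quantifiers and connectives to reach negation normal form:
  (forall k. B(k)) & (forall l. exists i. (~R(i,l) | B(l)))
All bound variables are already distinct, so no renaming is needed.
Pull the quantifiers to the front (each side's bound variable is not free in the other side):
  forall k. forall l. exists i. (B(k) & (~R(i,l) | B(l)))
The prefix is forall k forall l exists i: 2 universal, 1 existential.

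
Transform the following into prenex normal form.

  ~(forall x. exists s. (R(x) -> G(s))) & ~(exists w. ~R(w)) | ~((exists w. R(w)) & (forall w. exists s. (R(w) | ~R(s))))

exists x. forall s. forall w. forall y1. exists q. forall x1. (R(x) & ~G(s) & R(w) | ~R(y1) | ~R(q) & R(x1))

Rewrite implications/biconditionals: A → B as ¬A ∨ B.
  ~(forall x. exists s. (~R(x) | G(s))) & ~(exists w. ~R(w)) | ~((exists w. R(w)) & (forall w. exists s. (R(w) | ~R(s))))
Move each ¬ inward, flipping quantifiers it crosses:
  (exists x. forall s. (R(x) & ~G(s))) & (forall w. R(w)) | (forall w. ~R(w)) | (exists w. forall s. (~R(w) & R(s)))
Rename bound variables to avoid capture: w↦y1, w↦q, s↦x1.
  (exists x. forall s. (R(x) & ~G(s))) & (forall w. R(w)) | (forall y1. ~R(y1)) | (exists q. forall x1. (~R(q) & R(x1)))
Extract every quantifier outward, since the variables are now distinct and don't occur free across branches:
  exists x. forall s. forall w. forall y1. exists q. forall x1. (R(x) & ~G(s) & R(w) | ~R(y1) | ~R(q) & R(x1))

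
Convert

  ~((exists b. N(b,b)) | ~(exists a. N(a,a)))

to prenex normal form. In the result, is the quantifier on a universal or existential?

existential

Move each ¬ inward, flipping quantifiers it crosses:
  (forall b. ~N(b,b)) & (exists a. N(a,a))
Finally move all quantifiers to the prefix:
  forall b. exists a. (~N(b,b) & N(a,a))
The quantifier exists a sits under an even number of negations, so it remains existential.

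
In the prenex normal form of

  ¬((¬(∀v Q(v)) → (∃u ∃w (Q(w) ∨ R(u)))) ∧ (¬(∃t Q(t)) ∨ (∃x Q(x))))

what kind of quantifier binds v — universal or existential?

existential

First replace A → B with ¬A ∨ B.
  ¬((¬¬(∀v Q(v)) ∨ (∃u ∃w (Q(w) ∨ R(u)))) ∧ (¬(∃t Q(t)) ∨ (∃x Q(x))))
Move each ¬ inward, flipping quantifiers it crosses:
  (∃v ¬Q(v)) ∧ (∀u ∀w (¬Q(w) ∧ ¬R(u))) ∨ (∃t Q(t)) ∧ (∀x ¬Q(x))
Extract every quantifier outward, since the variables are now distinct and don't occur free across branches:
  ∃v ∀u ∀w ∃t ∀x (¬Q(v) ∧ ¬Q(w) ∧ ¬R(u) ∨ Q(t) ∧ ¬Q(x))
The quantifier ∀v sits under an odd number of negations (counting the antecedent side of each →), so it flips to ∃v.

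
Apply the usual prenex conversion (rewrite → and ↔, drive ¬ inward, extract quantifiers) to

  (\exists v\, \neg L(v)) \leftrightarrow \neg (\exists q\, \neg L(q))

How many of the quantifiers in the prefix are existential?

First replace A → B with ¬A ∨ B; A ↔ B as (¬A ∨ B) ∧ (¬B ∨ A).
  (\neg (\exists v\, \neg L(v)) \lor \neg (\exists q\, \neg L(q))) \land (\neg \neg (\exists q\, \neg L(q)) \lor (\exists v\, \neg L(v)))
Move each ¬ inward, flipping quantifiers it crosses:
  ((\forall v\, L(v)) \lor (\forall q\, L(q))) \land ((\exists q\, \neg L(q)) \lor (\exists v\, \neg L(v)))
Rename bound variables to avoid capture: q↦x1, v↦z1.
  ((\forall v\, L(v)) \lor (\forall q\, L(q))) \land ((\exists x1\, \neg L(x1)) \lor (\exists z1\, \neg L(z1)))
Extract every quantifier outward, since the variables are now distinct and don't occur free across branches:
  \forall v\, \forall q\, \exists x1\, \exists z1\, ((L(v) \lor L(q)) \land (\neg L(x1) \lor \neg L(z1)))
The prefix is \forall v \forall q \exists x1 \exists z1: 2 universal, 2 existential.

2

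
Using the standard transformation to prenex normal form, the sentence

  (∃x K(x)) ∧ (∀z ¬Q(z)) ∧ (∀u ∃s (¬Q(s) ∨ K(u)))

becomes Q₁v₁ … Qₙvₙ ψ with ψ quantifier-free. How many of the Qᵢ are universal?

All bound variables are already distinct, so no renaming is needed.
Finally move all quantifiers to the prefix:
  ∃x ∀z ∀u ∃s (K(x) ∧ ¬Q(z) ∧ (¬Q(s) ∨ K(u)))
The prefix is ∃x ∀z ∀u ∃s: 2 universal, 2 existential.

2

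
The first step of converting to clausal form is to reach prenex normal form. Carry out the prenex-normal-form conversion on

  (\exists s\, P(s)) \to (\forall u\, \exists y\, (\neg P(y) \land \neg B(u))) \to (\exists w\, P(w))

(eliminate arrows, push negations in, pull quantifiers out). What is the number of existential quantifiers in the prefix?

First replace A → B with ¬A ∨ B.
  \neg (\exists s\, P(s)) \lor \neg (\forall u\, \exists y\, (\neg P(y) \land \neg B(u))) \lor (\exists w\, P(w))
Move each ¬ inward, flipping quantifiers it crosses:
  (\forall s\, \neg P(s)) \lor (\exists u\, \forall y\, (P(y) \lor B(u))) \lor (\exists w\, P(w))
Pull the quantifiers to the front (each side's bound variable is not free in the other side):
  \forall s\, \exists u\, \forall y\, \exists w\, (\neg P(s) \lor P(y) \lor B(u) \lor P(w))
The prefix is \forall s \exists u \forall y \exists w: 2 universal, 2 existential.

2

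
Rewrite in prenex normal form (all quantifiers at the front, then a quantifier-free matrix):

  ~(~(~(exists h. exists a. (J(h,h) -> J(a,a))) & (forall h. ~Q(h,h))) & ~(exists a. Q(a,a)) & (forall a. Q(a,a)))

Rewrite implications/biconditionals: A → B as ¬A ∨ B.
  ~(~(~(exists h. exists a. (~J(h,h) | J(a,a))) & (forall h. ~Q(h,h))) & ~(exists a. Q(a,a)) & (forall a. Q(a,a)))
Push ¬ through the quantifiers and connectives to reach negation normal form:
  (forall h. forall a. (J(h,h) & ~J(a,a))) & (forall h. ~Q(h,h)) | (exists a. Q(a,a)) | (exists a. ~Q(a,a))
Give each quantifier a distinct variable: h↦w1, a↦r, a↦t.
  (forall h. forall a. (J(h,h) & ~J(a,a))) & (forall w1. ~Q(w1,w1)) | (exists r. Q(r,r)) | (exists t. ~Q(t,t))
Extract every quantifier outward, since the variables are now distinct and don't occur free across branches:
  forall h. forall a. forall w1. exists r. exists t. (J(h,h) & ~J(a,a) & ~Q(w1,w1) | Q(r,r) | ~Q(t,t))

forall h. forall a. forall w1. exists r. exists t. (J(h,h) & ~J(a,a) & ~Q(w1,w1) | Q(r,r) | ~Q(t,t))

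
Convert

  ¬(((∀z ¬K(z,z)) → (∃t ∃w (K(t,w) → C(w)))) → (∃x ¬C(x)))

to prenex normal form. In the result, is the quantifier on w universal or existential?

First replace A → B with ¬A ∨ B.
  ¬(¬(¬(∀z ¬K(z,z)) ∨ (∃t ∃w (¬K(t,w) ∨ C(w)))) ∨ (∃x ¬C(x)))
Push ¬ through the quantifiers and connectives to reach negation normal form:
  ((∃z K(z,z)) ∨ (∃t ∃w (¬K(t,w) ∨ C(w)))) ∧ (∀x C(x))
All bound variables are already distinct, so no renaming is needed.
Finally move all quantifiers to the prefix:
  ∃z ∃t ∃w ∀x ((K(z,z) ∨ ¬K(t,w) ∨ C(w)) ∧ C(x))
The quantifier ∃w sits under an even number of negations (counting the antecedent side of each →), so it remains existential.

existential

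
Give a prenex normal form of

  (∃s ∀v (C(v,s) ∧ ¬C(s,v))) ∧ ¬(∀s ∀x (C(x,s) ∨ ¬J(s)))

Drive negations inward (¬∀x A ≡ ∃x ¬A, ¬∃x A ≡ ∀x ¬A, De Morgan for ∧/∨):
  (∃s ∀v (C(v,s) ∧ ¬C(s,v))) ∧ (∃s ∃x (¬C(x,s) ∧ J(s)))
Rename bound variables to avoid capture: s↦u1.
  (∃s ∀v (C(v,s) ∧ ¬C(s,v))) ∧ (∃u1 ∃x (¬C(x,u1) ∧ J(u1)))
Extract every quantifier outward, since the variables are now distinct and don't occur free across branches:
  ∃s ∀v ∃u1 ∃x (C(v,s) ∧ ¬C(s,v) ∧ ¬C(x,u1) ∧ J(u1))

∃s ∀v ∃u1 ∃x (C(v,s) ∧ ¬C(s,v) ∧ ¬C(x,u1) ∧ J(u1))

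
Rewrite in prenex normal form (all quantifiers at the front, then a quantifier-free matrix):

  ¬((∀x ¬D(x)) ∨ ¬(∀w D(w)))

∃x ∀w (D(x) ∧ D(w))

Drive negations inward (¬∀x A ≡ ∃x ¬A, ¬∃x A ≡ ∀x ¬A, De Morgan for ∧/∨):
  (∃x D(x)) ∧ (∀w D(w))
All bound variables are already distinct, so no renaming is needed.
Finally move all quantifiers to the prefix:
  ∃x ∀w (D(x) ∧ D(w))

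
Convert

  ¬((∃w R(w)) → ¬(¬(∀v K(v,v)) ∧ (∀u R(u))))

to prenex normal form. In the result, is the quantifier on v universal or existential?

First replace A → B with ¬A ∨ B.
  ¬(¬(∃w R(w)) ∨ ¬(¬(∀v K(v,v)) ∧ (∀u R(u))))
Push ¬ through the quantifiers and connectives to reach negation normal form:
  (∃w R(w)) ∧ (∃v ¬K(v,v)) ∧ (∀u R(u))
All bound variables are already distinct, so no renaming is needed.
Extract every quantifier outward, since the variables are now distinct and don't occur free across branches:
  ∃w ∃v ∀u (R(w) ∧ ¬K(v,v) ∧ R(u))
The quantifier ∀v sits under an odd number of negations (counting the antecedent side of each →), so it flips to ∃v.

existential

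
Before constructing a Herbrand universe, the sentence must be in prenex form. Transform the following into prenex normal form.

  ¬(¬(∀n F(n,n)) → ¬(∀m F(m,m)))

Rewrite implications/biconditionals: A → B as ¬A ∨ B.
  ¬(¬¬(∀n F(n,n)) ∨ ¬(∀m F(m,m)))
Push ¬ through the quantifiers and connectives to reach negation normal form:
  (∃n ¬F(n,n)) ∧ (∀m F(m,m))
Extract every quantifier outward, since the variables are now distinct and don't occur free across branches:
  ∃n ∀m (¬F(n,n) ∧ F(m,m))

∃n ∀m (¬F(n,n) ∧ F(m,m))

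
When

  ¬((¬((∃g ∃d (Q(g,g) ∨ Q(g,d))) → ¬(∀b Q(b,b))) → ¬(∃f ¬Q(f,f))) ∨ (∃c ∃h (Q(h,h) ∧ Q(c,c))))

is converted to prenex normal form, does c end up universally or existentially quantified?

First replace A → B with ¬A ∨ B.
  ¬(¬¬(¬(∃g ∃d (Q(g,g) ∨ Q(g,d))) ∨ ¬(∀b Q(b,b))) ∨ ¬(∃f ¬Q(f,f)) ∨ (∃c ∃h (Q(h,h) ∧ Q(c,c))))
Move each ¬ inward, flipping quantifiers it crosses:
  (∃g ∃d (Q(g,g) ∨ Q(g,d))) ∧ (∀b Q(b,b)) ∧ (∃f ¬Q(f,f)) ∧ (∀c ∀h (¬Q(h,h) ∨ ¬Q(c,c)))
All bound variables are already distinct, so no renaming is needed.
Pull the quantifiers to the front (each side's bound variable is not free in the other side):
  ∃g ∃d ∀b ∃f ∀c ∀h ((Q(g,g) ∨ Q(g,d)) ∧ Q(b,b) ∧ ¬Q(f,f) ∧ (¬Q(h,h) ∨ ¬Q(c,c)))
The quantifier ∃c sits under an odd number of negations (counting the antecedent side of each →), so it flips to ∀c.

universal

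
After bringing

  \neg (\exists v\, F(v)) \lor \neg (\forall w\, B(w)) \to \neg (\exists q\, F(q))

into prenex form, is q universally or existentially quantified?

Eliminate → and ↔ using ¬ and ∨.
  \neg (\neg (\exists v\, F(v)) \lor \neg (\forall w\, B(w))) \lor \neg (\exists q\, F(q))
Move each ¬ inward, flipping quantifiers it crosses:
  (\exists v\, F(v)) \land (\forall w\, B(w)) \lor (\forall q\, \neg F(q))
Pull the quantifiers to the front (each side's bound variable is not free in the other side):
  \exists v\, \forall w\, \forall q\, (F(v) \land B(w) \lor \neg F(q))
The quantifier \exists q sits under an odd number of negations (counting the antecedent side of each →), so it flips to \forall q.

universal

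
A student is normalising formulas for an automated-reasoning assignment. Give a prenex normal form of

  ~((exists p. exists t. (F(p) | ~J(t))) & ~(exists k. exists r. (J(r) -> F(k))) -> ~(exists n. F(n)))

exists p. exists t. forall k. forall r. exists n. ((F(p) | ~J(t)) & J(r) & ~F(k) & F(n))

First replace A → B with ¬A ∨ B.
  ~(~((exists p. exists t. (F(p) | ~J(t))) & ~(exists k. exists r. (~J(r) | F(k)))) | ~(exists n. F(n)))
Push ¬ through the quantifiers and connectives to reach negation normal form:
  (exists p. exists t. (F(p) | ~J(t))) & (forall k. forall r. (J(r) & ~F(k))) & (exists n. F(n))
All bound variables are already distinct, so no renaming is needed.
Pull the quantifiers to the front (each side's bound variable is not free in the other side):
  exists p. exists t. forall k. forall r. exists n. ((F(p) | ~J(t)) & J(r) & ~F(k) & F(n))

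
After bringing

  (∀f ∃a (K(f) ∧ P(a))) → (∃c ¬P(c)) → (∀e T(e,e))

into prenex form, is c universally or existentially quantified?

Eliminate → and ↔ using ¬ and ∨.
  ¬(∀f ∃a (K(f) ∧ P(a))) ∨ ¬(∃c ¬P(c)) ∨ (∀e T(e,e))
Push ¬ through the quantifiers and connectives to reach negation normal form:
  (∃f ∀a (¬K(f) ∨ ¬P(a))) ∨ (∀c P(c)) ∨ (∀e T(e,e))
Extract every quantifier outward, since the variables are now distinct and don't occur free across branches:
  ∃f ∀a ∀c ∀e (¬K(f) ∨ ¬P(a) ∨ P(c) ∨ T(e,e))
The quantifier ∃c sits under an odd number of negations (counting the antecedent side of each →), so it flips to ∀c.

universal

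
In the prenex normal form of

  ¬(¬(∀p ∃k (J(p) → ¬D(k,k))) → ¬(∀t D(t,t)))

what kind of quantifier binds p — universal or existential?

Eliminate → and ↔ using ¬ and ∨.
  ¬(¬¬(∀p ∃k (¬J(p) ∨ ¬D(k,k))) ∨ ¬(∀t D(t,t)))
Move each ¬ inward, flipping quantifiers it crosses:
  (∃p ∀k (J(p) ∧ D(k,k))) ∧ (∀t D(t,t))
All bound variables are already distinct, so no renaming is needed.
Finally move all quantifiers to the prefix:
  ∃p ∀k ∀t (J(p) ∧ D(k,k) ∧ D(t,t))
The quantifier ∀p sits under an odd number of negations (counting the antecedent side of each →), so it flips to ∃p.

existential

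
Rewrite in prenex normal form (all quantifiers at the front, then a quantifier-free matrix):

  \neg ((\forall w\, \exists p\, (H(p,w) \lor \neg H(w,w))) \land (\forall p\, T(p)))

Drive negations inward (¬∀x A ≡ ∃x ¬A, ¬∃x A ≡ ∀x ¬A, De Morgan for ∧/∨):
  (\exists w\, \forall p\, (\neg H(p,w) \land H(w,w))) \lor (\exists p\, \neg T(p))
Give each quantifier a distinct variable: p↦q.
  (\exists w\, \forall p\, (\neg H(p,w) \land H(w,w))) \lor (\exists q\, \neg T(q))
Extract every quantifier outward, since the variables are now distinct and don't occur free across branches:
  \exists w\, \forall p\, \exists q\, (\neg H(p,w) \land H(w,w) \lor \neg T(q))

\exists w\, \forall p\, \exists q\, (\neg H(p,w) \land H(w,w) \lor \neg T(q))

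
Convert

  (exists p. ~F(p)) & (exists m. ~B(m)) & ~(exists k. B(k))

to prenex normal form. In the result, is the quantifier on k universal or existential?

universal

Move each ¬ inward, flipping quantifiers it crosses:
  (exists p. ~F(p)) & (exists m. ~B(m)) & (forall k. ~B(k))
All bound variables are already distinct, so no renaming is needed.
Pull the quantifiers to the front (each side's bound variable is not free in the other side):
  exists p. exists m. forall k. (~F(p) & ~B(m) & ~B(k))
The quantifier exists k sits under an odd number of negations, so it flips to forall k.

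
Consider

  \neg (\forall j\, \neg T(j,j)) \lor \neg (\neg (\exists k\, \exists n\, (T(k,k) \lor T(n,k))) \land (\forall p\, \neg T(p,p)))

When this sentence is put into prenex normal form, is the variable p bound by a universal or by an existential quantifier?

Push ¬ through the quantifiers and connectives to reach negation normal form:
  (\exists j\, T(j,j)) \lor (\exists k\, \exists n\, (T(k,k) \lor T(n,k))) \lor (\exists p\, T(p,p))
All bound variables are already distinct, so no renaming is needed.
Extract every quantifier outward, since the variables are now distinct and don't occur free across branches:
  \exists j\, \exists k\, \exists n\, \exists p\, (T(j,j) \lor T(k,k) \lor T(n,k) \lor T(p,p))
The quantifier \forall p sits under an odd number of negations, so it flips to \exists p.

existential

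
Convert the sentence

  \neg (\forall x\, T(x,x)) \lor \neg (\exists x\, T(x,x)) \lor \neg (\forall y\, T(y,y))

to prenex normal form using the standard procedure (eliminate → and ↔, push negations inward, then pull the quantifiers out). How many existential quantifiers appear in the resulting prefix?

Move each ¬ inward, flipping quantifiers it crosses:
  (\exists x\, \neg T(x,x)) \lor (\forall x\, \neg T(x,x)) \lor (\exists y\, \neg T(y,y))
Rename bound variables to avoid capture: x↦p.
  (\exists x\, \neg T(x,x)) \lor (\forall p\, \neg T(p,p)) \lor (\exists y\, \neg T(y,y))
Finally move all quantifiers to the prefix:
  \exists x\, \forall p\, \exists y\, (\neg T(x,x) \lor \neg T(p,p) \lor \neg T(y,y))
The prefix is \exists x \forall p \exists y: 1 universal, 2 existential.

2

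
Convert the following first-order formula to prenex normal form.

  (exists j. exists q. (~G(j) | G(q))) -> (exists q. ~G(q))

Eliminate → and ↔ using ¬ and ∨.
  ~(exists j. exists q. (~G(j) | G(q))) | (exists q. ~G(q))
Move each ¬ inward, flipping quantifiers it crosses:
  (forall j. forall q. (G(j) & ~G(q))) | (exists q. ~G(q))
Give each quantifier a distinct variable: q↦s.
  (forall j. forall q. (G(j) & ~G(q))) | (exists s. ~G(s))
Pull the quantifiers to the front (each side's bound variable is not free in the other side):
  forall j. forall q. exists s. (G(j) & ~G(q) | ~G(s))

forall j. forall q. exists s. (G(j) & ~G(q) | ~G(s))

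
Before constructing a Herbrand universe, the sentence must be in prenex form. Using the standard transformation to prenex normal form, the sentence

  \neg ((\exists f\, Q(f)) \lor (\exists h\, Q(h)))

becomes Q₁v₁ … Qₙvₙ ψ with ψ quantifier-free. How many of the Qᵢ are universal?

2

Move each ¬ inward, flipping quantifiers it crosses:
  (\forall f\, \neg Q(f)) \land (\forall h\, \neg Q(h))
Pull the quantifiers to the front (each side's bound variable is not free in the other side):
  \forall f\, \forall h\, (\neg Q(f) \land \neg Q(h))
The prefix is \forall f \forall h: 2 universal, 0 existential.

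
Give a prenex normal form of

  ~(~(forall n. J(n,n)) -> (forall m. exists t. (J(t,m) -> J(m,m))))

First replace A → B with ¬A ∨ B.
  ~(~~(forall n. J(n,n)) | (forall m. exists t. (~J(t,m) | J(m,m))))
Push ¬ through the quantifiers and connectives to reach negation normal form:
  (exists n. ~J(n,n)) & (exists m. forall t. (J(t,m) & ~J(m,m)))
Finally move all quantifiers to the prefix:
  exists n. exists m. forall t. (~J(n,n) & J(t,m) & ~J(m,m))

exists n. exists m. forall t. (~J(n,n) & J(t,m) & ~J(m,m))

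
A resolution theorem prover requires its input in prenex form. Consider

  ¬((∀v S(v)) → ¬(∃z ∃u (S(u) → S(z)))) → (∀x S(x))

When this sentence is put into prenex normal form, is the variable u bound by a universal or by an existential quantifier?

universal

Rewrite implications/biconditionals: A → B as ¬A ∨ B.
  ¬¬(¬(∀v S(v)) ∨ ¬(∃z ∃u (¬S(u) ∨ S(z)))) ∨ (∀x S(x))
Move each ¬ inward, flipping quantifiers it crosses:
  (∃v ¬S(v)) ∨ (∀z ∀u (S(u) ∧ ¬S(z))) ∨ (∀x S(x))
All bound variables are already distinct, so no renaming is needed.
Extract every quantifier outward, since the variables are now distinct and don't occur free across branches:
  ∃v ∀z ∀u ∀x (¬S(v) ∨ S(u) ∧ ¬S(z) ∨ S(x))
The quantifier ∃u sits under an odd number of negations (counting the antecedent side of each →), so it flips to ∀u.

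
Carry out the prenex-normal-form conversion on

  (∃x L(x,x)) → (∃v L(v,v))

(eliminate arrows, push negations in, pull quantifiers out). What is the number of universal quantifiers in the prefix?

First replace A → B with ¬A ∨ B.
  ¬(∃x L(x,x)) ∨ (∃v L(v,v))
Drive negations inward (¬∀x A ≡ ∃x ¬A, ¬∃x A ≡ ∀x ¬A, De Morgan for ∧/∨):
  (∀x ¬L(x,x)) ∨ (∃v L(v,v))
Pull the quantifiers to the front (each side's bound variable is not free in the other side):
  ∀x ∃v (¬L(x,x) ∨ L(v,v))
The prefix is ∀x ∃v: 1 universal, 1 existential.

1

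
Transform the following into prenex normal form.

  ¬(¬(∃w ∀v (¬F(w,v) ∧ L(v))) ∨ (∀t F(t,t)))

∃w ∀v ∃t (¬F(w,v) ∧ L(v) ∧ ¬F(t,t))

Move each ¬ inward, flipping quantifiers it crosses:
  (∃w ∀v (¬F(w,v) ∧ L(v))) ∧ (∃t ¬F(t,t))
All bound variables are already distinct, so no renaming is needed.
Finally move all quantifiers to the prefix:
  ∃w ∀v ∃t (¬F(w,v) ∧ L(v) ∧ ¬F(t,t))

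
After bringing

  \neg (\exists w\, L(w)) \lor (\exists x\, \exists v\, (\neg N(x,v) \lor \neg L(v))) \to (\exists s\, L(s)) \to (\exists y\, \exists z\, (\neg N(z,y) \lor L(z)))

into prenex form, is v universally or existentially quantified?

universal

Rewrite implications/biconditionals: A → B as ¬A ∨ B.
  \neg (\neg (\exists w\, L(w)) \lor (\exists x\, \exists v\, (\neg N(x,v) \lor \neg L(v)))) \lor \neg (\exists s\, L(s)) \lor (\exists y\, \exists z\, (\neg N(z,y) \lor L(z)))
Push ¬ through the quantifiers and connectives to reach negation normal form:
  (\exists w\, L(w)) \land (\forall x\, \forall v\, (N(x,v) \land L(v))) \lor (\forall s\, \neg L(s)) \lor (\exists y\, \exists z\, (\neg N(z,y) \lor L(z)))
All bound variables are already distinct, so no renaming is needed.
Pull the quantifiers to the front (each side's bound variable is not free in the other side):
  \exists w\, \forall x\, \forall v\, \forall s\, \exists y\, \exists z\, (L(w) \land N(x,v) \land L(v) \lor \neg L(s) \lor \neg N(z,y) \lor L(z))
The quantifier \exists v sits under an odd number of negations (counting the antecedent side of each →), so it flips to \forall v.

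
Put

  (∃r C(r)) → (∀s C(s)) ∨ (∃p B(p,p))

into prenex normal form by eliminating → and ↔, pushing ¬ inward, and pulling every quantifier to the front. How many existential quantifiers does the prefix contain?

1

First replace A → B with ¬A ∨ B.
  ¬(∃r C(r)) ∨ (∀s C(s)) ∨ (∃p B(p,p))
Push ¬ through the quantifiers and connectives to reach negation normal form:
  (∀r ¬C(r)) ∨ (∀s C(s)) ∨ (∃p B(p,p))
All bound variables are already distinct, so no renaming is needed.
Finally move all quantifiers to the prefix:
  ∀r ∀s ∃p (¬C(r) ∨ C(s) ∨ B(p,p))
The prefix is ∀r ∀s ∃p: 2 universal, 1 existential.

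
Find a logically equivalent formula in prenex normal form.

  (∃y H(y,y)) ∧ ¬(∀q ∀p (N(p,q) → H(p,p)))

Rewrite implications/biconditionals: A → B as ¬A ∨ B.
  (∃y H(y,y)) ∧ ¬(∀q ∀p (¬N(p,q) ∨ H(p,p)))
Drive negations inward (¬∀x A ≡ ∃x ¬A, ¬∃x A ≡ ∀x ¬A, De Morgan for ∧/∨):
  (∃y H(y,y)) ∧ (∃q ∃p (N(p,q) ∧ ¬H(p,p)))
All bound variables are already distinct, so no renaming is needed.
Pull the quantifiers to the front (each side's bound variable is not free in the other side):
  ∃y ∃q ∃p (H(y,y) ∧ N(p,q) ∧ ¬H(p,p))

∃y ∃q ∃p (H(y,y) ∧ N(p,q) ∧ ¬H(p,p))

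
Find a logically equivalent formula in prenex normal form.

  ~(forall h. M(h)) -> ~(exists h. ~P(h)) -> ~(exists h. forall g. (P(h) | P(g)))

Eliminate → and ↔ using ¬ and ∨.
  ~~(forall h. M(h)) | ~~(exists h. ~P(h)) | ~(exists h. forall g. (P(h) | P(g)))
Push ¬ through the quantifiers and connectives to reach negation normal form:
  (forall h. M(h)) | (exists h. ~P(h)) | (forall h. exists g. (~P(h) & ~P(g)))
Give each quantifier a distinct variable: h↦x, h↦t.
  (forall h. M(h)) | (exists x. ~P(x)) | (forall t. exists g. (~P(t) & ~P(g)))
Finally move all quantifiers to the prefix:
  forall h. exists x. forall t. exists g. (M(h) | ~P(x) | ~P(t) & ~P(g))

forall h. exists x. forall t. exists g. (M(h) | ~P(x) | ~P(t) & ~P(g))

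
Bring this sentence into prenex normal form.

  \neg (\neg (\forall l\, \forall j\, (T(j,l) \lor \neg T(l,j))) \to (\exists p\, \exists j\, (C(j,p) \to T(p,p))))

Eliminate → and ↔ using ¬ and ∨.
  \neg (\neg \neg (\forall l\, \forall j\, (T(j,l) \lor \neg T(l,j))) \lor (\exists p\, \exists j\, (\neg C(j,p) \lor T(p,p))))
Push ¬ through the quantifiers and connectives to reach negation normal form:
  (\exists l\, \exists j\, (\neg T(j,l) \land T(l,j))) \land (\forall p\, \forall j\, (C(j,p) \land \neg T(p,p)))
Standardize variables apart so no two quantifiers bind the same name: j↦v.
  (\exists l\, \exists j\, (\neg T(j,l) \land T(l,j))) \land (\forall p\, \forall v\, (C(v,p) \land \neg T(p,p)))
Extract every quantifier outward, since the variables are now distinct and don't occur free across branches:
  \exists l\, \exists j\, \forall p\, \forall v\, (\neg T(j,l) \land T(l,j) \land C(v,p) \land \neg T(p,p))

\exists l\, \exists j\, \forall p\, \forall v\, (\neg T(j,l) \land T(l,j) \land C(v,p) \land \neg T(p,p))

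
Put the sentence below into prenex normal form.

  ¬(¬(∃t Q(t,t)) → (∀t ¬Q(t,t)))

Eliminate → and ↔ using ¬ and ∨.
  ¬(¬¬(∃t Q(t,t)) ∨ (∀t ¬Q(t,t)))
Drive negations inward (¬∀x A ≡ ∃x ¬A, ¬∃x A ≡ ∀x ¬A, De Morgan for ∧/∨):
  (∀t ¬Q(t,t)) ∧ (∃t Q(t,t))
Give each quantifier a distinct variable: t↦v.
  (∀t ¬Q(t,t)) ∧ (∃v Q(v,v))
Pull the quantifiers to the front (each side's bound variable is not free in the other side):
  ∀t ∃v (¬Q(t,t) ∧ Q(v,v))

∀t ∃v (¬Q(t,t) ∧ Q(v,v))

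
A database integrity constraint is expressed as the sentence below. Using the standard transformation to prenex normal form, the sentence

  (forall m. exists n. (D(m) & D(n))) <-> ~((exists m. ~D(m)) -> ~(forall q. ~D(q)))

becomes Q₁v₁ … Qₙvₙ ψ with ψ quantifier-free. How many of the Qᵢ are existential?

Rewrite implications/biconditionals: A → B as ¬A ∨ B; A ↔ B as (¬A ∨ B) ∧ (¬B ∨ A).
  (~(forall m. exists n. (D(m) & D(n))) | ~(~(exists m. ~D(m)) | ~(forall q. ~D(q)))) & (~~(~(exists m. ~D(m)) | ~(forall q. ~D(q))) | (forall m. exists n. (D(m) & D(n))))
Move each ¬ inward, flipping quantifiers it crosses:
  ((exists m. forall n. (~D(m) | ~D(n))) | (exists m. ~D(m)) & (forall q. ~D(q))) & ((forall m. D(m)) | (exists q. D(q)) | (forall m. exists n. (D(m) & D(n))))
Give each quantifier a distinct variable: m↦v, m↦s, q↦z1, m↦z, n↦c.
  ((exists m. forall n. (~D(m) | ~D(n))) | (exists v. ~D(v)) & (forall q. ~D(q))) & ((forall s. D(s)) | (exists z1. D(z1)) | (forall z. exists c. (D(z) & D(c))))
Finally move all quantifiers to the prefix:
  exists m. forall n. exists v. forall q. forall s. exists z1. forall z. exists c. ((~D(m) | ~D(n) | ~D(v) & ~D(q)) & (D(s) | D(z1) | D(z) & D(c)))
The prefix is exists m forall n exists v forall q forall s exists z1 forall z exists c: 4 universal, 4 existential.

4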